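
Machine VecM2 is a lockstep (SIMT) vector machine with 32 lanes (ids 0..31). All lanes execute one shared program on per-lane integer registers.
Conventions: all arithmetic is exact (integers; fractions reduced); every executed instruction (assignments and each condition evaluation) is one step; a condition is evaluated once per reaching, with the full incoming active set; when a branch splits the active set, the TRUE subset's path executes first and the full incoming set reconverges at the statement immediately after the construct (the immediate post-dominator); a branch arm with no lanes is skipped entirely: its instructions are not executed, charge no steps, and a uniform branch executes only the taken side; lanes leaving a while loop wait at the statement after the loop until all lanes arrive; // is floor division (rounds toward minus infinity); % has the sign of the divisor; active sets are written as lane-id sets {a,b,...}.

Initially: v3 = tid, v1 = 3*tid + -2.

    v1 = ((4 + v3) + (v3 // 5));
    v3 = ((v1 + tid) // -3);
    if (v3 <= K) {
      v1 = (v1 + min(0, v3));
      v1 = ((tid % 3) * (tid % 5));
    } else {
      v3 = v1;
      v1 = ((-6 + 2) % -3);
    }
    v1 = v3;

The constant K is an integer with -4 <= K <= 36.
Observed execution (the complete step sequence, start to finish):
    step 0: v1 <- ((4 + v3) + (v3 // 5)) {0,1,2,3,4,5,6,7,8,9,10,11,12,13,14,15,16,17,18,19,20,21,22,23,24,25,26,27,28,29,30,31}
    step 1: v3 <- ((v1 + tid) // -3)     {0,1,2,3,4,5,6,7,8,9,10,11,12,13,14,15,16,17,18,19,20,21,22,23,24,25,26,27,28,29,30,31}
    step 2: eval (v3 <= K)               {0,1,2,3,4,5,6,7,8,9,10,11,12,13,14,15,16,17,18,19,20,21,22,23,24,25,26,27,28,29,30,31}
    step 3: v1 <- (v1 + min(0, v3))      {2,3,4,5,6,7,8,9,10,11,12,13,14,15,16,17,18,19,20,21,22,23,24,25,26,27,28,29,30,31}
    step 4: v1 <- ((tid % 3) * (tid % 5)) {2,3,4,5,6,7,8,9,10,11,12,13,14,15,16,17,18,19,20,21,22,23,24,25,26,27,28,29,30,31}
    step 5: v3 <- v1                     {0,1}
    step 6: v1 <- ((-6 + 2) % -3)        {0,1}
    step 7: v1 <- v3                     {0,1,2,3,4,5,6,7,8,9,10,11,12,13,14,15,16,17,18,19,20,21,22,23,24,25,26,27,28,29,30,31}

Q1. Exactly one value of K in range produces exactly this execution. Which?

Answer: K = -3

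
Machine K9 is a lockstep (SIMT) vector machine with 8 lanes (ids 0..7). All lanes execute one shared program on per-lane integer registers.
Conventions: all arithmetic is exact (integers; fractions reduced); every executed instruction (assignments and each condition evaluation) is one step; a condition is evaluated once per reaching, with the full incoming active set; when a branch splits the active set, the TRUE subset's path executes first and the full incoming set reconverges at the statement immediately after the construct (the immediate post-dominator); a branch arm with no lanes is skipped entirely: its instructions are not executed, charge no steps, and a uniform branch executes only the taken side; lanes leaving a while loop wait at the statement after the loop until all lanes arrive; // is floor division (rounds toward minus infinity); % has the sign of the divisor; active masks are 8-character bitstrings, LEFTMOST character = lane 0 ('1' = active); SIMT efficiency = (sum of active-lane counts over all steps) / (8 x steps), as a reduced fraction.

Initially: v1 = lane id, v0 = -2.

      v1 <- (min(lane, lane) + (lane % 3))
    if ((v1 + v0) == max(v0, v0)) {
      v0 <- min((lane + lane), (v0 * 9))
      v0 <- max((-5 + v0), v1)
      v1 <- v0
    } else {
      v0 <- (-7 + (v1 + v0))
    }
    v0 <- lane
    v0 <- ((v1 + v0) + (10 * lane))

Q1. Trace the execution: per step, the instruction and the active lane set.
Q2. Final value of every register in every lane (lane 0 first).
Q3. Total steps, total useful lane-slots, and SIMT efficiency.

step 0: v1 <- (min(lane, lane) + (lane % 3)) 11111111
step 1: eval ((v1 + v0) == max(v0, v0)) 11111111
step 2: v0 <- min((lane + lane), (v0 * 9)) 10000000
step 3: v0 <- max((-5 + v0), v1)     10000000
step 4: v1 <- v0                     10000000
step 5: v0 <- (-7 + (v1 + v0))       01111111
step 6: v0 <- lane                   11111111
step 7: v0 <- ((v1 + v0) + (10 * lane)) 11111111

Answer: 8 steps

v1: 0,2,4,3,5,7,6,8
v0: 0,13,26,36,49,62,72,85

steps = 8; useful = 42; efficiency = 42/64 = 21/32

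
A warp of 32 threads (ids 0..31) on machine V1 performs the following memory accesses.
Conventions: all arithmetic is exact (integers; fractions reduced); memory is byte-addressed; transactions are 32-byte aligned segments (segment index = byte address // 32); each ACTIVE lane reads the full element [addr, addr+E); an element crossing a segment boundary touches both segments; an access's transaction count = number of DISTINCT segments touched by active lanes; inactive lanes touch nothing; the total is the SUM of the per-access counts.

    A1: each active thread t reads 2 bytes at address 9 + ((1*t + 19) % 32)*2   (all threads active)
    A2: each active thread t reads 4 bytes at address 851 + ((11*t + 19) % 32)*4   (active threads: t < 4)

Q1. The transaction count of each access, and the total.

A1: 3 transactions
A2: 4 transactions

Answer: 3,4; total 7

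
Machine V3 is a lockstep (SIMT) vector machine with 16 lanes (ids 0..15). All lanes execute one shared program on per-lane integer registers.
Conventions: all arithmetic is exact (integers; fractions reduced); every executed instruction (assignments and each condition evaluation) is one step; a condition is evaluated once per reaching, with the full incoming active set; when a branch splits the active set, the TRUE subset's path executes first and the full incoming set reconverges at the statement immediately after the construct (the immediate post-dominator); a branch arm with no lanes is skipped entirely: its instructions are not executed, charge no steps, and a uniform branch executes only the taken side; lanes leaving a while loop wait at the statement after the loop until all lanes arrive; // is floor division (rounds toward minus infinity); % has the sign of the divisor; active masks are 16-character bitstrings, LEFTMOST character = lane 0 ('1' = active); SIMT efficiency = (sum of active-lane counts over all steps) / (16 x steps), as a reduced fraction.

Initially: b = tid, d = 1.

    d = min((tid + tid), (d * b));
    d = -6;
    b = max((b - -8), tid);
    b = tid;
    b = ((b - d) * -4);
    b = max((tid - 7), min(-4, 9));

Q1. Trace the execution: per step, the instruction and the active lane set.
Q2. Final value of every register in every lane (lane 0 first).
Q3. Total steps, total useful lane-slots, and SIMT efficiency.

step 0: d <- min((tid + tid), (d * b)) 1111111111111111
step 1: d <- -6                      1111111111111111
step 2: b <- max((b - -8), tid)      1111111111111111
step 3: b <- tid                     1111111111111111
step 4: b <- ((b - d) * -4)          1111111111111111
step 5: b <- max((tid - 7), min(-4, 9)) 1111111111111111

Answer: 6 steps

b: -4,-4,-4,-4,-3,-2,-1,0,1,2,3,4,5,6,7,8
d: -6,-6,-6,-6,-6,-6,-6,-6,-6,-6,-6,-6,-6,-6,-6,-6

steps = 6; useful = 96; efficiency = 96/96 = 1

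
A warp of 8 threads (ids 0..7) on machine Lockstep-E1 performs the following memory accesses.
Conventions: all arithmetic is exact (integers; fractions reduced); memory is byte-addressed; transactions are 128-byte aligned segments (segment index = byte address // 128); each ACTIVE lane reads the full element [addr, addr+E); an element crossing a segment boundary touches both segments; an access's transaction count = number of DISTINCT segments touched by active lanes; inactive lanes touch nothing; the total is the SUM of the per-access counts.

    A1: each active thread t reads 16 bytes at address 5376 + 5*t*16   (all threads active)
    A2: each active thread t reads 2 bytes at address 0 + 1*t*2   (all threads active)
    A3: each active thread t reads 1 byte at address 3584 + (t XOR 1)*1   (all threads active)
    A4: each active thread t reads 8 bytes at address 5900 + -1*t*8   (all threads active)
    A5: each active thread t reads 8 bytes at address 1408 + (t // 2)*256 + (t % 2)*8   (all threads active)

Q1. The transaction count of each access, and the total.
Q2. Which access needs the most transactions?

A1: 5 transactions
A2: 1 transaction
A3: 1 transaction
A4: 2 transactions
A5: 4 transactions

Answer: 5,1,1,2,4; total 13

Answer: A1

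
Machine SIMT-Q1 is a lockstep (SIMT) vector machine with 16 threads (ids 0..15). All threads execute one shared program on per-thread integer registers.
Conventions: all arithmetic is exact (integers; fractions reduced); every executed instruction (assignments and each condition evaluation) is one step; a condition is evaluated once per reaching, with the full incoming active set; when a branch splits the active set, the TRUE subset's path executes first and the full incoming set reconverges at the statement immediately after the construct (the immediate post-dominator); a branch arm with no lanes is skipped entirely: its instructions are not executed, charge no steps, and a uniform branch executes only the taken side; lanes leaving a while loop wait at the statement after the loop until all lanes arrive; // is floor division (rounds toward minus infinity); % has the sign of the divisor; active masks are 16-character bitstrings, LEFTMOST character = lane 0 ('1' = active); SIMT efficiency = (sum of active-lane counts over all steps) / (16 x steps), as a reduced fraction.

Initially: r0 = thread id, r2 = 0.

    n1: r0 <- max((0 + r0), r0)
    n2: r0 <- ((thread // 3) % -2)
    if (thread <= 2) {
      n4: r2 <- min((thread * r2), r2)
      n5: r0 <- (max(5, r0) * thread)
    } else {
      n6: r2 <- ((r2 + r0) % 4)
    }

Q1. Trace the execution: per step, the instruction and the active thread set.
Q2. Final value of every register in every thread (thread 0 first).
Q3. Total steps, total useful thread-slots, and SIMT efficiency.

step 0: r0 <- max((0 + r0), r0)      1111111111111111
step 1: r0 <- ((thread // 3) % -2)   1111111111111111
step 2: eval (thread <= 2)           1111111111111111
step 3: r2 <- min((thread * r2), r2) 1110000000000000
step 4: r0 <- (max(5, r0) * thread)  1110000000000000
step 5: r2 <- ((r2 + r0) % 4)        0001111111111111

Answer: 6 steps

r0: 0,5,10,-1,-1,-1,0,0,0,-1,-1,-1,0,0,0,-1
r2: 0,0,0,3,3,3,0,0,0,3,3,3,0,0,0,3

steps = 6; useful = 67; efficiency = 67/96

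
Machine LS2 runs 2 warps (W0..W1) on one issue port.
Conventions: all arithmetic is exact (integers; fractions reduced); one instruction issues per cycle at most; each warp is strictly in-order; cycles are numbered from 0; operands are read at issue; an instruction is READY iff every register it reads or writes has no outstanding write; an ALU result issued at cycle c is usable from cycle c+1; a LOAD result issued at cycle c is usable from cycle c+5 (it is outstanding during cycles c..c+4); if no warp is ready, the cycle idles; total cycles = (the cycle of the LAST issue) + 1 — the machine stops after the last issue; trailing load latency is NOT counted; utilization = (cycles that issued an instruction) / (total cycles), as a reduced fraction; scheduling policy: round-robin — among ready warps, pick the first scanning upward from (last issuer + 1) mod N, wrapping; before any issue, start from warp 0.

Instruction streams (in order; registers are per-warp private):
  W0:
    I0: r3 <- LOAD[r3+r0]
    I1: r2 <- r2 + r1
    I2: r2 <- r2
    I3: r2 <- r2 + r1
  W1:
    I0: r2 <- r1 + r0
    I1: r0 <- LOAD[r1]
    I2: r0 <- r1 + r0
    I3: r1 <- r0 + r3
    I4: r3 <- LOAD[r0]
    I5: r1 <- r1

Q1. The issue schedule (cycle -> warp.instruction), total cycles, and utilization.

cycle 0: W0.I0
cycle 1: W1.I0
cycle 2: W0.I1
cycle 3: W1.I1
cycle 4: W0.I2
cycle 5: W0.I3
cycle 6: idle
cycle 7: idle
cycle 8: W1.I2
cycle 9: W1.I3
cycle 10: W1.I4
cycle 11: W1.I5

Answer: 12 cycles, utilization 5/6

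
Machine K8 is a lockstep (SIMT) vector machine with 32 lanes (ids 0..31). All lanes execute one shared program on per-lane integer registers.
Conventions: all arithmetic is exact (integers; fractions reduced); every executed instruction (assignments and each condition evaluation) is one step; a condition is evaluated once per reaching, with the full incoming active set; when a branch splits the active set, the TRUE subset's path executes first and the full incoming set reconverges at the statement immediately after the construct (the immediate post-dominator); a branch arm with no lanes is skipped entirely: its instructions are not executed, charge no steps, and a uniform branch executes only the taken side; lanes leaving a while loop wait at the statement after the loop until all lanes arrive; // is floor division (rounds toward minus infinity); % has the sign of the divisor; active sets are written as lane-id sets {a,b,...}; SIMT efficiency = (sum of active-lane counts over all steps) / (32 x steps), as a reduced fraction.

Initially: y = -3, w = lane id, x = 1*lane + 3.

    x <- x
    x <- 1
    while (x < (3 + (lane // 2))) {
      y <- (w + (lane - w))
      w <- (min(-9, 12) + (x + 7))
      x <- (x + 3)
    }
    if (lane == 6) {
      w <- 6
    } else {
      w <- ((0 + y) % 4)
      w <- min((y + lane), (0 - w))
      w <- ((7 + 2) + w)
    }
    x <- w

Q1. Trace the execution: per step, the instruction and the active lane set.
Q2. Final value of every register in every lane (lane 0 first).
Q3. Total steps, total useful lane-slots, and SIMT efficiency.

step 0: x <- x                       {0,1,2,3,4,5,6,7,8,9,10,11,12,13,14,15,16,17,18,19,20,21,22,23,24,25,26,27,28,29,30,31}
step 1: x <- 1                       {0,1,2,3,4,5,6,7,8,9,10,11,12,13,14,15,16,17,18,19,20,21,22,23,24,25,26,27,28,29,30,31}
step 2: eval (x < (3 + (lane // 2))) {0,1,2,3,4,5,6,7,8,9,10,11,12,13,14,15,16,17,18,19,20,21,22,23,24,25,26,27,28,29,30,31}
step 3: y <- (w + (lane - w))        {0,1,2,3,4,5,6,7,8,9,10,11,12,13,14,15,16,17,18,19,20,21,22,23,24,25,26,27,28,29,30,31}
step 4: w <- (min(-9, 12) + (x + 7)) {0,1,2,3,4,5,6,7,8,9,10,11,12,13,14,15,16,17,18,19,20,21,22,23,24,25,26,27,28,29,30,31}
step 5: x <- (x + 3)                 {0,1,2,3,4,5,6,7,8,9,10,11,12,13,14,15,16,17,18,19,20,21,22,23,24,25,26,27,28,29,30,31}
step 6: eval (x < (3 + (lane // 2))) {0,1,2,3,4,5,6,7,8,9,10,11,12,13,14,15,16,17,18,19,20,21,22,23,24,25,26,27,28,29,30,31}
step 7: y <- (w + (lane - w))        {4,5,6,7,8,9,10,11,12,13,14,15,16,17,18,19,20,21,22,23,24,25,26,27,28,29,30,31}
step 8: w <- (min(-9, 12) + (x + 7)) {4,5,6,7,8,9,10,11,12,13,14,15,16,17,18,19,20,21,22,23,24,25,26,27,28,29,30,31}
step 9: x <- (x + 3)                 {4,5,6,7,8,9,10,11,12,13,14,15,16,17,18,19,20,21,22,23,24,25,26,27,28,29,30,31}
step 10: eval (x < (3 + (lane // 2))) {4,5,6,7,8,9,10,11,12,13,14,15,16,17,18,19,20,21,22,23,24,25,26,27,28,29,30,31}
step 11: y <- (w + (lane - w))        {10,11,12,13,14,15,16,17,18,19,20,21,22,23,24,25,26,27,28,29,30,31}
step 12: w <- (min(-9, 12) + (x + 7)) {10,11,12,13,14,15,16,17,18,19,20,21,22,23,24,25,26,27,28,29,30,31}
step 13: x <- (x + 3)                 {10,11,12,13,14,15,16,17,18,19,20,21,22,23,24,25,26,27,28,29,30,31}
step 14: eval (x < (3 + (lane // 2))) {10,11,12,13,14,15,16,17,18,19,20,21,22,23,24,25,26,27,28,29,30,31}
step 15: y <- (w + (lane - w))        {16,17,18,19,20,21,22,23,24,25,26,27,28,29,30,31}
step 16: w <- (min(-9, 12) + (x + 7)) {16,17,18,19,20,21,22,23,24,25,26,27,28,29,30,31}
step 17: x <- (x + 3)                 {16,17,18,19,20,21,22,23,24,25,26,27,28,29,30,31}
step 18: eval (x < (3 + (lane // 2))) {16,17,18,19,20,21,22,23,24,25,26,27,28,29,30,31}
step 19: y <- (w + (lane - w))        {22,23,24,25,26,27,28,29,30,31}
step 20: w <- (min(-9, 12) + (x + 7)) {22,23,24,25,26,27,28,29,30,31}
step 21: x <- (x + 3)                 {22,23,24,25,26,27,28,29,30,31}
step 22: eval (x < (3 + (lane // 2))) {22,23,24,25,26,27,28,29,30,31}
step 23: y <- (w + (lane - w))        {28,29,30,31}
step 24: w <- (min(-9, 12) + (x + 7)) {28,29,30,31}
step 25: x <- (x + 3)                 {28,29,30,31}
step 26: eval (x < (3 + (lane // 2))) {28,29,30,31}
step 27: eval (lane == 6)             {0,1,2,3,4,5,6,7,8,9,10,11,12,13,14,15,16,17,18,19,20,21,22,23,24,25,26,27,28,29,30,31}
step 28: w <- 6                       {6}
step 29: w <- ((0 + y) % 4)           {0,1,2,3,4,5,7,8,9,10,11,12,13,14,15,16,17,18,19,20,21,22,23,24,25,26,27,28,29,30,31}
step 30: w <- min((y + lane), (0 - w)) {0,1,2,3,4,5,7,8,9,10,11,12,13,14,15,16,17,18,19,20,21,22,23,24,25,26,27,28,29,30,31}
step 31: w <- ((7 + 2) + w)           {0,1,2,3,4,5,7,8,9,10,11,12,13,14,15,16,17,18,19,20,21,22,23,24,25,26,27,28,29,30,31}
step 32: x <- w                       {0,1,2,3,4,5,6,7,8,9,10,11,12,13,14,15,16,17,18,19,20,21,22,23,24,25,26,27,28,29,30,31}

Answer: 33 steps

y: 0,1,2,3,4,5,6,7,8,9,10,11,12,13,14,15,16,17,18,19,20,21,22,23,24,25,26,27,28,29,30,31
w: 9,8,7,6,9,8,6,6,9,8,7,6,9,8,7,6,9,8,7,6,9,8,7,6,9,8,7,6,9,8,7,6
x: 9,8,7,6,9,8,6,6,9,8,7,6,9,8,7,6,9,8,7,6,9,8,7,6,9,8,7,6,9,8,7,6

steps = 33; useful = 702; efficiency = 702/1056 = 117/176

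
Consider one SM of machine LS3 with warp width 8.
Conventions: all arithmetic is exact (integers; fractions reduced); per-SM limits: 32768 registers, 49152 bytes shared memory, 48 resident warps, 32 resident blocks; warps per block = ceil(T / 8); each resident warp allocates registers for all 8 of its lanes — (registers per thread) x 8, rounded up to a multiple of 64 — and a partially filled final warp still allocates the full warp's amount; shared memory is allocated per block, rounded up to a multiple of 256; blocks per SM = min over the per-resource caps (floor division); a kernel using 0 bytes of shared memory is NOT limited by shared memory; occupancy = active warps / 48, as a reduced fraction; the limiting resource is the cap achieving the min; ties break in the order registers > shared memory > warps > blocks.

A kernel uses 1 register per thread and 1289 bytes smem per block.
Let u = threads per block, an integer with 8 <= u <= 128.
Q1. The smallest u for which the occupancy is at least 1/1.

Answer: u = 9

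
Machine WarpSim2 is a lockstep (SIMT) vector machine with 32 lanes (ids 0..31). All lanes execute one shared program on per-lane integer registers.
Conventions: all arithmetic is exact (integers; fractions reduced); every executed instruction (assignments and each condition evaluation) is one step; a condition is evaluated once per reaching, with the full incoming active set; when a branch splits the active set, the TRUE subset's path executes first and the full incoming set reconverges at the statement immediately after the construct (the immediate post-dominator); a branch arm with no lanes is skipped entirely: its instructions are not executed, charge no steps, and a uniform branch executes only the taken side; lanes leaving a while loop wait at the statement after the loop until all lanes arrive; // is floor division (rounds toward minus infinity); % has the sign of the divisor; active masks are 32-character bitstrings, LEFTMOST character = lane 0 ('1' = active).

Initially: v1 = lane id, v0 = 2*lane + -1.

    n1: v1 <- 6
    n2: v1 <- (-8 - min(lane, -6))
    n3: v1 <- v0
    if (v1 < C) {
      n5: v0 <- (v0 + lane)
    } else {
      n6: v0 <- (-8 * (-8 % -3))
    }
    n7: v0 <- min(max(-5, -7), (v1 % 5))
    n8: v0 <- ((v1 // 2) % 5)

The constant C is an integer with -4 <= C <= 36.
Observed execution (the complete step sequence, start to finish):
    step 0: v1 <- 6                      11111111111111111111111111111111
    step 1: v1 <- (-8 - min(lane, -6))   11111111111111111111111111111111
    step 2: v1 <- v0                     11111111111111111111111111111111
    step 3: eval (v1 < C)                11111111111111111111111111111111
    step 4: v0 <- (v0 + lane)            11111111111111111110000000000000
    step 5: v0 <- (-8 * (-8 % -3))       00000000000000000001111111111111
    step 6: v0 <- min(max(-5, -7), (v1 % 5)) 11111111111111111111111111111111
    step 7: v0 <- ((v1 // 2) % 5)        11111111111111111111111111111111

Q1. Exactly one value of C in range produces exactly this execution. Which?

Answer: C = 36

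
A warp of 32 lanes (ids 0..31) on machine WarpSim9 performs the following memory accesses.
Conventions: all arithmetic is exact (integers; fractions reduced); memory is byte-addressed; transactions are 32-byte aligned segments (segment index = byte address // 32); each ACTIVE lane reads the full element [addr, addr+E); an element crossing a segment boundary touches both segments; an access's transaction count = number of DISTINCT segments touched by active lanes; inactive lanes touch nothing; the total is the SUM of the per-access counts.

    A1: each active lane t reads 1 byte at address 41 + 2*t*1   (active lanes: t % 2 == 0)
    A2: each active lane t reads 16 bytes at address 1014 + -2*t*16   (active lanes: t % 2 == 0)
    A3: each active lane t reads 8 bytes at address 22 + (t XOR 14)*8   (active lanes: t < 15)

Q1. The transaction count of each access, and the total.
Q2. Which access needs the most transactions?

A1: 3 transactions
A2: 32 transactions
A3: 5 transactions

Answer: 3,32,5; total 40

Answer: A2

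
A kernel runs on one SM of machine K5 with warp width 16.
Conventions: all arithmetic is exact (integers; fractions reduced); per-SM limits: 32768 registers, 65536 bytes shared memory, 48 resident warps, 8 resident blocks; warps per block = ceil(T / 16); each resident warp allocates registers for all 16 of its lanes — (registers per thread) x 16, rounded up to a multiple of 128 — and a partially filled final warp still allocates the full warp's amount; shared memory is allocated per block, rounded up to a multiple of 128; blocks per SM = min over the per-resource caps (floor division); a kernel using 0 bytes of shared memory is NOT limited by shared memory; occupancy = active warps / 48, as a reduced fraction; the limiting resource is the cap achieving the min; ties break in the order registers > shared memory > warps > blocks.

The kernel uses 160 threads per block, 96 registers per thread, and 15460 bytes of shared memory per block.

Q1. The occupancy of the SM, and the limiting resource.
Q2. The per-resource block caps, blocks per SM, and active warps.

Answer: occupancy 5/12, limited by registers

registers: 2 blocks
shared memory: 4 blocks
warps: 4 blocks
blocks: 8 blocks

Answer: 2 blocks, 20 active warps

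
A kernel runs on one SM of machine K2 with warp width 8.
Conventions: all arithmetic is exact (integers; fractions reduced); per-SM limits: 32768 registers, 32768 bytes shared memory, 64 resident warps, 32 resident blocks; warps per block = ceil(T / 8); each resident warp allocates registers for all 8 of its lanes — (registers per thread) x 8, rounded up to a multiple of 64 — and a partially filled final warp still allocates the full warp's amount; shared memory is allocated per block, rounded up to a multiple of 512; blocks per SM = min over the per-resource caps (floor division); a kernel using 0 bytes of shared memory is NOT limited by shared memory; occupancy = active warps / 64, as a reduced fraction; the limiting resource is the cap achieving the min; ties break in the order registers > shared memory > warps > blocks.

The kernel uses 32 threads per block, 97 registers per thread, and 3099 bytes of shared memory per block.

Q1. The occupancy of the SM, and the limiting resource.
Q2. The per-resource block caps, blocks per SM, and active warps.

Answer: occupancy 9/16, limited by registers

registers: 9 blocks
shared memory: 9 blocks
warps: 16 blocks
blocks: 32 blocks

Answer: 9 blocks, 36 active warps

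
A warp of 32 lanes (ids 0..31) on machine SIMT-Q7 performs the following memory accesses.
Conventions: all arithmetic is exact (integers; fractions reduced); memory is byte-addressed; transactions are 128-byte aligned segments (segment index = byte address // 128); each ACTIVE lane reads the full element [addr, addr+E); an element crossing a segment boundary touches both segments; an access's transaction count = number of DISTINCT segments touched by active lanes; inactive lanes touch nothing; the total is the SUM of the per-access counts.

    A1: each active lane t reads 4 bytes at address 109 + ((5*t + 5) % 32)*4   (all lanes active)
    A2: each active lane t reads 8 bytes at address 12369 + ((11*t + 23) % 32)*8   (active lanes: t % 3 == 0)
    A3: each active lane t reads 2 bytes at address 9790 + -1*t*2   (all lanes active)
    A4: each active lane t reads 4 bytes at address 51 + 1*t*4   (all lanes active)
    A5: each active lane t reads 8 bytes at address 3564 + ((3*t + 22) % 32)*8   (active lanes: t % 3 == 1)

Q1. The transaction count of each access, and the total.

A1: 2 transactions
A2: 2 transactions
A3: 1 transaction
A4: 2 transactions
A5: 3 transactions

Answer: 2,2,1,2,3; total 10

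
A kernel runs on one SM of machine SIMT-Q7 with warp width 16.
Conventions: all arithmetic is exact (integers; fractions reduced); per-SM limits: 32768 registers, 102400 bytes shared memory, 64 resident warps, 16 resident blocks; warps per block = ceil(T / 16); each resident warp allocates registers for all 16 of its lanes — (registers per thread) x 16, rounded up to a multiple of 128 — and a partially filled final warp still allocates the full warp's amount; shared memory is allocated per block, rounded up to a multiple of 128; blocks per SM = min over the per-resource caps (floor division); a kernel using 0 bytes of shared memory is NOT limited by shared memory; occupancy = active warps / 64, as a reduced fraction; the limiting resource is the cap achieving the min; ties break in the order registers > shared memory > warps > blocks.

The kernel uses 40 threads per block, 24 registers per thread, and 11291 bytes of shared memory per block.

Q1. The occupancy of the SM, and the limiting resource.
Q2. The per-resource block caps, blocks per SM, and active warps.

Answer: occupancy 3/8, limited by shared memory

registers: 28 blocks
shared memory: 8 blocks
warps: 21 blocks
blocks: 16 blocks

Answer: 8 blocks, 24 active warps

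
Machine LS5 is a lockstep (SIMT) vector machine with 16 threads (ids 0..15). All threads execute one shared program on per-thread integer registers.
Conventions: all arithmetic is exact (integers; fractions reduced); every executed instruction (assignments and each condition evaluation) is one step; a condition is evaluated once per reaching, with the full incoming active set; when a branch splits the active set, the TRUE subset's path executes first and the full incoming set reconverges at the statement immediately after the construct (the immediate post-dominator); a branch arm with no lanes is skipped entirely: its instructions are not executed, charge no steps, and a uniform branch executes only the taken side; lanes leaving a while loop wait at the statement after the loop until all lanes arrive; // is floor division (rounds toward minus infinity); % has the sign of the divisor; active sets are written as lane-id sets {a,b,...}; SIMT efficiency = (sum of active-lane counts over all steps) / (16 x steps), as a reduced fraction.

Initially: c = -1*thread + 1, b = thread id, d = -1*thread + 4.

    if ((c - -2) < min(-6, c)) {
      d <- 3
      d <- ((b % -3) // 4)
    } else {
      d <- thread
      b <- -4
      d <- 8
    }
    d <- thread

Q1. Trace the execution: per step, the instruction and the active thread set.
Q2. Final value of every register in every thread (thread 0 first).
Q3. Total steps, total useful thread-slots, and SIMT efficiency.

step 0: eval ((c - -2) < min(-6, c)) {0,1,2,3,4,5,6,7,8,9,10,11,12,13,14,15}
step 1: d <- thread                  {0,1,2,3,4,5,6,7,8,9,10,11,12,13,14,15}
step 2: b <- -4                      {0,1,2,3,4,5,6,7,8,9,10,11,12,13,14,15}
step 3: d <- 8                       {0,1,2,3,4,5,6,7,8,9,10,11,12,13,14,15}
step 4: d <- thread                  {0,1,2,3,4,5,6,7,8,9,10,11,12,13,14,15}

Answer: 5 steps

c: 1,0,-1,-2,-3,-4,-5,-6,-7,-8,-9,-10,-11,-12,-13,-14
b: -4,-4,-4,-4,-4,-4,-4,-4,-4,-4,-4,-4,-4,-4,-4,-4
d: 0,1,2,3,4,5,6,7,8,9,10,11,12,13,14,15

steps = 5; useful = 80; efficiency = 80/80 = 1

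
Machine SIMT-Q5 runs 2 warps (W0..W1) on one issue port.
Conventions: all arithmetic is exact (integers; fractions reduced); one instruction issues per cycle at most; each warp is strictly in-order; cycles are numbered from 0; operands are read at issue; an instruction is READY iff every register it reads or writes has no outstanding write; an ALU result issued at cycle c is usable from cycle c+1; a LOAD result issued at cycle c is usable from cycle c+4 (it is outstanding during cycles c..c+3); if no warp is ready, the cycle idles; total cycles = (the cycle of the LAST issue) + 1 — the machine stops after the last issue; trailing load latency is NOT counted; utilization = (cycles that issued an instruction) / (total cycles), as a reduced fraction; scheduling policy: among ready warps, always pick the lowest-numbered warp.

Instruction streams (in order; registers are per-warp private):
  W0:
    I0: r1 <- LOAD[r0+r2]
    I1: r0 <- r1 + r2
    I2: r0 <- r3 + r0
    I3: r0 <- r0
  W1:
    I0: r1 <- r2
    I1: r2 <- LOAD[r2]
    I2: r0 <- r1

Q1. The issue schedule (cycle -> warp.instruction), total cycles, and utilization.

cycle 0: W0.I0
cycle 1: W1.I0
cycle 2: W1.I1
cycle 3: W1.I2
cycle 4: W0.I1
cycle 5: W0.I2
cycle 6: W0.I3

Answer: 7 cycles, utilization 1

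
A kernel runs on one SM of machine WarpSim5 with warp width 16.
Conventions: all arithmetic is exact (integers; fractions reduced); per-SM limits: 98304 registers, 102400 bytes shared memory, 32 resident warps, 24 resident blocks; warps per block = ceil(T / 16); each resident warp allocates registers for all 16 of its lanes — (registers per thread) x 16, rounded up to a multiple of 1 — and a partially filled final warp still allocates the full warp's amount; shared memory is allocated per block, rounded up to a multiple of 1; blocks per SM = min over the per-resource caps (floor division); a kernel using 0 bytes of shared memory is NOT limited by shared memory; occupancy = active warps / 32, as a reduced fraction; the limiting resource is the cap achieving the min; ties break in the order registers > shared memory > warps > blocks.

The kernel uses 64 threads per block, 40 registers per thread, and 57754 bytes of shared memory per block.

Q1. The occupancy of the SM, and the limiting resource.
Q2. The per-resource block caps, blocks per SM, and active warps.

Answer: occupancy 1/8, limited by shared memory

registers: 38 blocks
shared memory: 1 block
warps: 8 blocks
blocks: 24 blocks

Answer: 1 block, 4 active warps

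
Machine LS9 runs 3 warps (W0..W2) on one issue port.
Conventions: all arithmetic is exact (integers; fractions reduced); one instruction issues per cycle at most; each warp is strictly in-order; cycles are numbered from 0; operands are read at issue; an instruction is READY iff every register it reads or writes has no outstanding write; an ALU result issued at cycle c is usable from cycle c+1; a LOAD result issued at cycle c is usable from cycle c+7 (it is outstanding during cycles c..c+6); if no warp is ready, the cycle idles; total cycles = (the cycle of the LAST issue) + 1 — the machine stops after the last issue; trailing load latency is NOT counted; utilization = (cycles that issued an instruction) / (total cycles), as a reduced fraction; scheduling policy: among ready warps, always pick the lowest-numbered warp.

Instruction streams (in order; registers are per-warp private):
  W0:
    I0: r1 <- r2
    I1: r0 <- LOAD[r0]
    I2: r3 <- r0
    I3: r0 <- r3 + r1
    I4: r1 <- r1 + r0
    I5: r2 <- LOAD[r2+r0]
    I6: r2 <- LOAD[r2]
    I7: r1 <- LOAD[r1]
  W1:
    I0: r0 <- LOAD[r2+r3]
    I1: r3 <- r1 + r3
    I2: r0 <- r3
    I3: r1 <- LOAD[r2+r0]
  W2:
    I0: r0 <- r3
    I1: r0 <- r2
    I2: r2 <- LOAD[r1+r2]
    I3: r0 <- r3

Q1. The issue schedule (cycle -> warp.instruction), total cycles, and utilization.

cycle 0: W0.I0
cycle 1: W0.I1
cycle 2: W1.I0
cycle 3: W1.I1
cycle 4: W2.I0
cycle 5: W2.I1
cycle 6: W2.I2
cycle 7: W2.I3
cycle 8: W0.I2
cycle 9: W0.I3
cycle 10: W0.I4
cycle 11: W0.I5
cycle 12: W1.I2
cycle 13: W1.I3
cycle 14: idle
cycle 15: idle
cycle 16: idle
cycle 17: idle
cycle 18: W0.I6
cycle 19: W0.I7

Answer: 20 cycles, utilization 4/5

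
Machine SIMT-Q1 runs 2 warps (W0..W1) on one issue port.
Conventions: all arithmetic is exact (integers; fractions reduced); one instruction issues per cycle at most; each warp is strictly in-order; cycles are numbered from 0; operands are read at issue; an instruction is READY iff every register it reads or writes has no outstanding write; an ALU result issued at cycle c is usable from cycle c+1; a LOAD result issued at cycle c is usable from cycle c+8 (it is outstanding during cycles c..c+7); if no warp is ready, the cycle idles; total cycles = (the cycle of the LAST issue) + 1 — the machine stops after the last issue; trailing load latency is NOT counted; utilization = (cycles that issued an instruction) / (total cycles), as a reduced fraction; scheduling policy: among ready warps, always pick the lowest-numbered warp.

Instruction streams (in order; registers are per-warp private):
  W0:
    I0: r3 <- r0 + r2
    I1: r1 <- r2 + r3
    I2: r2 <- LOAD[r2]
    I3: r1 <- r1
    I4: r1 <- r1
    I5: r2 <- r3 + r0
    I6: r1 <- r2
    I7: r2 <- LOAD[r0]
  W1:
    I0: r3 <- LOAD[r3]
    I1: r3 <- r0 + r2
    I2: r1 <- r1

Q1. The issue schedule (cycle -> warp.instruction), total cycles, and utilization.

cycle 0: W0.I0
cycle 1: W0.I1
cycle 2: W0.I2
cycle 3: W0.I3
cycle 4: W0.I4
cycle 5: W1.I0
cycle 6: idle
cycle 7: idle
cycle 8: idle
cycle 9: idle
cycle 10: W0.I5
cycle 11: W0.I6
cycle 12: W0.I7
cycle 13: W1.I1
cycle 14: W1.I2

Answer: 15 cycles, utilization 11/15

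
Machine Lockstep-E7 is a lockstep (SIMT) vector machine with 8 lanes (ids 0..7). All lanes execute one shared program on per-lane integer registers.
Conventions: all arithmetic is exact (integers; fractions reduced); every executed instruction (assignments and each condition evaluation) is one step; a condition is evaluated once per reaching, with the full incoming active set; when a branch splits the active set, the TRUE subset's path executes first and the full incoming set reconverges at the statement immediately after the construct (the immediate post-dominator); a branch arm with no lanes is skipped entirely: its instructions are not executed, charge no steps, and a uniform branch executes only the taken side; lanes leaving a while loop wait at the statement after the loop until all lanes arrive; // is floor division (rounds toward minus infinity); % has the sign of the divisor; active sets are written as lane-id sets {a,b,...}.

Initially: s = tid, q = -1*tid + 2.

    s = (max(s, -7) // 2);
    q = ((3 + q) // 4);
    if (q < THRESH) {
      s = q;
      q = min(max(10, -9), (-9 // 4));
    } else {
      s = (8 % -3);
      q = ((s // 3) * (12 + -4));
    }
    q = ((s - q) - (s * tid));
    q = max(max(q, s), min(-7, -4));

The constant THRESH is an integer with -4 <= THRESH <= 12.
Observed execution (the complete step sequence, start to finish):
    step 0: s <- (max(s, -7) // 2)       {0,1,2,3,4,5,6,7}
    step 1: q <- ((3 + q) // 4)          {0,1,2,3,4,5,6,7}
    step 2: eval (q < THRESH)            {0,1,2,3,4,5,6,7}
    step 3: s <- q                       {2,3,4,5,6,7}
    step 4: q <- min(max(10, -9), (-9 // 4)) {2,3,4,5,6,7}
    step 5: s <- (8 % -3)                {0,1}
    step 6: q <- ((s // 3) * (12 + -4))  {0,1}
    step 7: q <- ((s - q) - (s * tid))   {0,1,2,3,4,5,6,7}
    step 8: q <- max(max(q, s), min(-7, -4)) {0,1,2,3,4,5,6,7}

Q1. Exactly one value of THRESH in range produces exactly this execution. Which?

Answer: THRESH = 1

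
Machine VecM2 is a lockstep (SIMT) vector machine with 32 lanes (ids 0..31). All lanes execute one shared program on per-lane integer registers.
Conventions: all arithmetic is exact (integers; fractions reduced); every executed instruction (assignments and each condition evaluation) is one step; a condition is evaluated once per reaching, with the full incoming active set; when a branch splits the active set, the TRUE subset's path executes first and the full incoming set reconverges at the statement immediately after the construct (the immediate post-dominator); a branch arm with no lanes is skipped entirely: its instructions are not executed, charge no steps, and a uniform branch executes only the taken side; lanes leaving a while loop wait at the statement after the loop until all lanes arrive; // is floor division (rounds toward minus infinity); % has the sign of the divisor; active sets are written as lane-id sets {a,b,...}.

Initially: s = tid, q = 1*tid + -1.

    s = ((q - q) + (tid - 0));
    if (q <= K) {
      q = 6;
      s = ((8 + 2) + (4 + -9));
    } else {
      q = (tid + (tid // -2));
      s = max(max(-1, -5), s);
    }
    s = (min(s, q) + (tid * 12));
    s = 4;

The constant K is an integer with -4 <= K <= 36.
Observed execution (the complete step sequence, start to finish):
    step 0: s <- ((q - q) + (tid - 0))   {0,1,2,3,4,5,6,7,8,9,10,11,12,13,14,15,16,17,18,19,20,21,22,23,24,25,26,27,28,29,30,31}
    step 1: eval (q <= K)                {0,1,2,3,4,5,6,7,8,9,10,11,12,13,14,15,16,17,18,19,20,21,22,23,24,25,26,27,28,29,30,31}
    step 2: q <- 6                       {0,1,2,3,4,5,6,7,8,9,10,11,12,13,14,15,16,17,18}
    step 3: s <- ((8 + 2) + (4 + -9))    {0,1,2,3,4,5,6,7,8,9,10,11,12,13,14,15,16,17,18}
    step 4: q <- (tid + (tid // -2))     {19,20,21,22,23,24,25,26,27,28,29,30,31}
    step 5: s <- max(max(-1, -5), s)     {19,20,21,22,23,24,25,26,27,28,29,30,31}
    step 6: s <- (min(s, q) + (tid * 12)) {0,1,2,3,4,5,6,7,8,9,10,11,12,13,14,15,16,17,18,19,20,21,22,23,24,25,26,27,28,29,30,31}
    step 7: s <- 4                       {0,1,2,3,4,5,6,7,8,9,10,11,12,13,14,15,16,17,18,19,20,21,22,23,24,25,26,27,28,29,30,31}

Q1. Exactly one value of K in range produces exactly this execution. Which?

Answer: K = 17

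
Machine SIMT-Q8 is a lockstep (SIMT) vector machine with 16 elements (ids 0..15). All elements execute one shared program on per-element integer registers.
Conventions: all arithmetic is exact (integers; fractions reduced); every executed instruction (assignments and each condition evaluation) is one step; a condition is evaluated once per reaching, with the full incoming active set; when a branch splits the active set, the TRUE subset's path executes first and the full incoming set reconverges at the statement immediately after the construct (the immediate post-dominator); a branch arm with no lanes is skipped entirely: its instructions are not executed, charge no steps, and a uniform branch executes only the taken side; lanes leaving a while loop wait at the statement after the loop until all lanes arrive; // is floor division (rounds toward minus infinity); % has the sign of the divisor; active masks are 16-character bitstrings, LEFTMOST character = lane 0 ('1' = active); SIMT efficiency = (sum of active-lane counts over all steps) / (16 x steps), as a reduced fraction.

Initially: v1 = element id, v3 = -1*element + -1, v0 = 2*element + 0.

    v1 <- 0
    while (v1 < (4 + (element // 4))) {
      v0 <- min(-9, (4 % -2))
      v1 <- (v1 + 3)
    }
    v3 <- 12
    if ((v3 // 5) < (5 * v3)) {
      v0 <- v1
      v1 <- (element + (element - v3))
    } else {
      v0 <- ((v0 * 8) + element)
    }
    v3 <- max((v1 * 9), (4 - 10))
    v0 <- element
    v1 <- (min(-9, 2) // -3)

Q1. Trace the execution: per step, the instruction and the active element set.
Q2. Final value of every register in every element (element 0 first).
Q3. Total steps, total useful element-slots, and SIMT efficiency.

step 0: v1 <- 0                      1111111111111111
step 1: eval (v1 < (4 + (element // 4))) 1111111111111111
step 2: v0 <- min(-9, (4 % -2))      1111111111111111
step 3: v1 <- (v1 + 3)               1111111111111111
step 4: eval (v1 < (4 + (element // 4))) 1111111111111111
step 5: v0 <- min(-9, (4 % -2))      1111111111111111
step 6: v1 <- (v1 + 3)               1111111111111111
step 7: eval (v1 < (4 + (element // 4))) 1111111111111111
step 8: v0 <- min(-9, (4 % -2))      0000000000001111
step 9: v1 <- (v1 + 3)               0000000000001111
step 10: eval (v1 < (4 + (element // 4))) 0000000000001111
step 11: v3 <- 12                     1111111111111111
step 12: eval ((v3 // 5) < (5 * v3))  1111111111111111
step 13: v0 <- v1                     1111111111111111
step 14: v1 <- (element + (element - v3)) 1111111111111111
step 15: v3 <- max((v1 * 9), (4 - 10)) 1111111111111111
step 16: v0 <- element                1111111111111111
step 17: v1 <- (min(-9, 2) // -3)     1111111111111111

Answer: 18 steps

v1: 3,3,3,3,3,3,3,3,3,3,3,3,3,3,3,3
v3: -6,-6,-6,-6,-6,-6,0,18,36,54,72,90,108,126,144,162
v0: 0,1,2,3,4,5,6,7,8,9,10,11,12,13,14,15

steps = 18; useful = 252; efficiency = 252/288 = 7/8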